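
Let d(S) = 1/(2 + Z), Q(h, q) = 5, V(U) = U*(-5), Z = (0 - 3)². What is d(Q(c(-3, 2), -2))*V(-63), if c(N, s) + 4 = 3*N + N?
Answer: 315/11 ≈ 28.636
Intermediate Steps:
Z = 9 (Z = (-3)² = 9)
c(N, s) = -4 + 4*N (c(N, s) = -4 + (3*N + N) = -4 + 4*N)
V(U) = -5*U
d(S) = 1/11 (d(S) = 1/(2 + 9) = 1/11)
d(Q(c(-3, 2), -2))*V(-63) = (-5*(-63))/11 = (1/11)*315 = 315/11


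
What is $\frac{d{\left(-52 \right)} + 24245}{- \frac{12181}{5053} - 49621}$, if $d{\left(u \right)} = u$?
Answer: $- \frac{9403633}{19288238} \approx -0.48753$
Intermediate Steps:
$\frac{d{\left(-52 \right)} + 24245}{- \frac{12181}{5053} - 49621} = \frac{-52 + 24245}{- \frac{12181}{5053} - 49621} = \frac{24193}{\left(-12181\right) \frac{1}{5053} - 49621} = \frac{24193}{- \frac{12181}{5053} - 49621} = \frac{24193}{- \frac{250747094}{5053}} = 24193 \left(- \frac{5053}{250747094}\right) = - \frac{9403633}{19288238}$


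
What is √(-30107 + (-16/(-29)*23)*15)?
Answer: I*√25159907/29 ≈ 172.96*I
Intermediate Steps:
√(-30107 + (-16/(-29)*23)*15) = √(-30107 + (-16*(-1/29)*23)*15) = √(-30107 + ((16/29)*23)*15) = √(-30107 + (368/29)*15) = √(-30107 + 5520/29) = √(-867583/29) = I*√25159907/29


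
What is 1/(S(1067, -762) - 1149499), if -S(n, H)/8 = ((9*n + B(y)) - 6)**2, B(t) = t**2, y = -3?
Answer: -1/739351387 ≈ -1.3525e-9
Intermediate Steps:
S(n, H) = -8*(3 + 9*n)**2 (S(n, H) = -8*((9*n + (-3)**2) - 6)**2 = -8*((9*n + 9) - 6)**2 = -8*((9 + 9*n) - 6)**2 = -8*(3 + 9*n)**2)
1/(S(1067, -762) - 1149499) = 1/(-72*(1 + 3*1067)**2 - 1149499) = 1/(-72*(1 + 3201)**2 - 1149499) = 1/(-72*3202**2 - 1149499) = 1/(-72*10252804 - 1149499) = 1/(-738201888 - 1149499) = 1/(-739351387) = -1/739351387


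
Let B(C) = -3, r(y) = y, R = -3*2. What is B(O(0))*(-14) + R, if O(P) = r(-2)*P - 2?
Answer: 36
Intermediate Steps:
R = -6
O(P) = -2 - 2*P (O(P) = -2*P - 2 = -2 - 2*P)
B(O(0))*(-14) + R = -3*(-14) - 6 = 42 - 6 = 36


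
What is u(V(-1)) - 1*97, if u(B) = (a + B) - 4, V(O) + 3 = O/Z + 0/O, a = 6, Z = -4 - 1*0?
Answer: -391/4 ≈ -97.750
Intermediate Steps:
Z = -4 (Z = -4 + 0 = -4)
V(O) = -3 - O/4 (V(O) = -3 + (O/(-4) + 0/O) = -3 + (O*(-¼) + 0) = -3 + (-O/4 + 0) = -3 - O/4)
u(B) = 2 + B (u(B) = (6 + B) - 4 = 2 + B)
u(V(-1)) - 1*97 = (2 + (-3 - ¼*(-1))) - 1*97 = (2 + (-3 + ¼)) - 97 = (2 - 11/4) - 97 = -¾ - 97 = -391/4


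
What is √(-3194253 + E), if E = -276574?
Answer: I*√3470827 ≈ 1863.0*I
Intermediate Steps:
√(-3194253 + E) = √(-3194253 - 276574) = √(-3470827) = I*√3470827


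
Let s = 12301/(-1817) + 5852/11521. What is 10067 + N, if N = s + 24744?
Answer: 728590447090/20933657 ≈ 34805.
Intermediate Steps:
s = -131086737/20933657 (s = 12301*(-1/1817) + 5852*(1/11521) = -12301/1817 + 5852/11521 = -131086737/20933657 ≈ -6.2620)
N = 517851322071/20933657 (N = -131086737/20933657 + 24744 = 517851322071/20933657 ≈ 24738.)
10067 + N = 10067 + 517851322071/20933657 = 728590447090/20933657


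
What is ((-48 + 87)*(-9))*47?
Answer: -16497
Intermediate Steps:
((-48 + 87)*(-9))*47 = (39*(-9))*47 = -351*47 = -16497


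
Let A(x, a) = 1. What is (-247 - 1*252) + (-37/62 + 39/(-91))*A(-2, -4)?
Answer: -217011/434 ≈ -500.03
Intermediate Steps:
(-247 - 1*252) + (-37/62 + 39/(-91))*A(-2, -4) = (-247 - 1*252) + (-37/62 + 39/(-91))*1 = (-247 - 252) + (-37*1/62 + 39*(-1/91))*1 = -499 + (-37/62 - 3/7)*1 = -499 - 445/434*1 = -499 - 445/434 = -217011/434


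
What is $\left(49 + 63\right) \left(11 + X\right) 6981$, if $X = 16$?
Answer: $21110544$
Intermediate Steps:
$\left(49 + 63\right) \left(11 + X\right) 6981 = \left(49 + 63\right) \left(11 + 16\right) 6981 = 112 \cdot 27 \cdot 6981 = 3024 \cdot 6981 = 21110544$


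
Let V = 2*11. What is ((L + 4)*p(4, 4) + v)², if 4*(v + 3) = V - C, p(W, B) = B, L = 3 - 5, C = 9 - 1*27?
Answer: 225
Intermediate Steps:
C = -18 (C = 9 - 27 = -18)
V = 22
L = -2
v = 7 (v = -3 + (22 - 1*(-18))/4 = -3 + (22 + 18)/4 = -3 + (¼)*40 = -3 + 10 = 7)
((L + 4)*p(4, 4) + v)² = ((-2 + 4)*4 + 7)² = (2*4 + 7)² = (8 + 7)² = 15² = 225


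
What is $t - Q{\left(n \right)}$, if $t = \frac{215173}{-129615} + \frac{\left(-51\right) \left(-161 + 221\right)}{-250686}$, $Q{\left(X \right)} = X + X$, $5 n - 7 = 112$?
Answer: $- \frac{88899729619}{1805148105} \approx -49.248$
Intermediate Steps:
$n = \frac{119}{5}$ ($n = \frac{7}{5} + \frac{1}{5} \cdot 112 = \frac{7}{5} + \frac{112}{5} = \frac{119}{5} \approx 23.8$)
$Q{\left(X \right)} = 2 X$
$t = - \frac{2974679821}{1805148105}$ ($t = 215173 \left(- \frac{1}{129615}\right) + \left(-51\right) 60 \left(- \frac{1}{250686}\right) = - \frac{215173}{129615} - - \frac{170}{13927} = - \frac{215173}{129615} + \frac{170}{13927} = - \frac{2974679821}{1805148105} \approx -1.6479$)
$t - Q{\left(n \right)} = - \frac{2974679821}{1805148105} - 2 \cdot \frac{119}{5} = - \frac{2974679821}{1805148105} - \frac{238}{5} = - \frac{88899729619}{1805148105}$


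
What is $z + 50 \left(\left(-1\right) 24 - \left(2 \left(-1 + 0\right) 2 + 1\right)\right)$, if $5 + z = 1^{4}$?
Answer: $-1054$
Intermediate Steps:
$z = -4$ ($z = -5 + 1^{4} = -5 + 1 = -4$)
$z + 50 \left(\left(-1\right) 24 - \left(2 \left(-1 + 0\right) 2 + 1\right)\right) = -4 + 50 \left(\left(-1\right) 24 - \left(2 \left(-1 + 0\right) 2 + 1\right)\right) = -4 + 50 \left(-24 - \left(2 \left(-1\right) 2 + 1\right)\right) = -4 + 50 \left(-24 - \left(\left(-2\right) 2 + 1\right)\right) = -4 + 50 \left(-24 - \left(-4 + 1\right)\right) = -4 + 50 \left(-24 - -3\right) = -4 + 50 \left(-24 + 3\right) = -4 + 50 \left(-21\right) = -4 - 1050 = -1054$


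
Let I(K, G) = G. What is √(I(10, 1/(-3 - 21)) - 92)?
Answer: 47*I*√6/12 ≈ 9.5938*I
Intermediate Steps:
√(I(10, 1/(-3 - 21)) - 92) = √(1/(-3 - 21) - 92) = √(1/(-24) - 92) = √(-1/24 - 92) = √(-2209/24) = 47*I*√6/12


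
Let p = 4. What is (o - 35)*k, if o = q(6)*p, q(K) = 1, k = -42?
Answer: 1302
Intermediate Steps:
o = 4 (o = 1*4 = 4)
(o - 35)*k = (4 - 35)*(-42) = -31*(-42) = 1302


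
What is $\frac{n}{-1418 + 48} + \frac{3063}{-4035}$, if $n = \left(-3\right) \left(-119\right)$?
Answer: $- \frac{375787}{368530} \approx -1.0197$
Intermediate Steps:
$n = 357$
$\frac{n}{-1418 + 48} + \frac{3063}{-4035} = \frac{357}{-1418 + 48} + \frac{3063}{-4035} = \frac{357}{-1370} + 3063 \left(- \frac{1}{4035}\right) = 357 \left(- \frac{1}{1370}\right) - \frac{1021}{1345} = - \frac{357}{1370} - \frac{1021}{1345} = - \frac{375787}{368530}$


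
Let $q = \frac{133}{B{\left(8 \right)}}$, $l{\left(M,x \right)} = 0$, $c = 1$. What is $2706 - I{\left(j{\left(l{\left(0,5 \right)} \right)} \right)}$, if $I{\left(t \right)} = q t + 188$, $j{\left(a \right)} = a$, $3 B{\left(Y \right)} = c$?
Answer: $2518$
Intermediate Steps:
$B{\left(Y \right)} = \frac{1}{3}$ ($B{\left(Y \right)} = \frac{1}{3} \cdot 1 = \frac{1}{3}$)
$q = 399$ ($q = 133 \frac{1}{\frac{1}{3}} = 133 \cdot 3 = 399$)
$I{\left(t \right)} = 188 + 399 t$ ($I{\left(t \right)} = 399 t + 188 = 188 + 399 t$)
$2706 - I{\left(j{\left(l{\left(0,5 \right)} \right)} \right)} = 2706 - \left(188 + 399 \cdot 0\right) = 2706 - \left(188 + 0\right) = 2706 - 188 = 2518$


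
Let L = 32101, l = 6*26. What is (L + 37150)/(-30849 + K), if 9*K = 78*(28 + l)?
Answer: -15981/6751 ≈ -2.3672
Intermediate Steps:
l = 156
K = 4784/3 (K = (78*(28 + 156))/9 = (78*184)/9 = (⅑)*14352 = 4784/3 ≈ 1594.7)
(L + 37150)/(-30849 + K) = (32101 + 37150)/(-30849 + 4784/3) = 69251/(-87763/3) = 69251*(-3/87763) = -15981/6751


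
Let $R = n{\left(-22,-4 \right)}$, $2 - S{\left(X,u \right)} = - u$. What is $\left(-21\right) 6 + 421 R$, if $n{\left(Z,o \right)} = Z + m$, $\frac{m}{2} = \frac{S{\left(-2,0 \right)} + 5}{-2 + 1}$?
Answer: $-15282$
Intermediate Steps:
$S{\left(X,u \right)} = 2 + u$ ($S{\left(X,u \right)} = 2 - - u = 2 + u$)
$m = -14$ ($m = 2 \frac{\left(2 + 0\right) + 5}{-2 + 1} = 2 \frac{2 + 5}{-1} = 2 \cdot 7 \left(-1\right) = 2 \left(-7\right) = -14$)
$n{\left(Z,o \right)} = -14 + Z$ ($n{\left(Z,o \right)} = Z - 14 = -14 + Z$)
$R = -36$ ($R = -14 - 22 = -36$)
$\left(-21\right) 6 + 421 R = \left(-21\right) 6 + 421 \left(-36\right) = -126 - 15156 = -15282$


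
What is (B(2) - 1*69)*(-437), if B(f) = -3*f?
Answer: 32775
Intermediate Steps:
(B(2) - 1*69)*(-437) = (-3*2 - 1*69)*(-437) = (-6 - 69)*(-437) = -75*(-437) = 32775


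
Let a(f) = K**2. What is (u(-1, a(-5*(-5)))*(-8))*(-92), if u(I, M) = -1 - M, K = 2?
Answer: -3680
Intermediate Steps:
a(f) = 4 (a(f) = 2**2 = 4)
(u(-1, a(-5*(-5)))*(-8))*(-92) = ((-1 - 1*4)*(-8))*(-92) = ((-1 - 4)*(-8))*(-92) = -5*(-8)*(-92) = 40*(-92) = -3680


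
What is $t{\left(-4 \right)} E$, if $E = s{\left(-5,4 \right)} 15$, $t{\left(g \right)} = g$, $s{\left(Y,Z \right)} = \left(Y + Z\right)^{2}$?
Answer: $-60$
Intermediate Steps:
$E = 15$ ($E = \left(-5 + 4\right)^{2} \cdot 15 = \left(-1\right)^{2} \cdot 15 = 1 \cdot 15 = 15$)
$t{\left(-4 \right)} E = \left(-4\right) 15 = -60$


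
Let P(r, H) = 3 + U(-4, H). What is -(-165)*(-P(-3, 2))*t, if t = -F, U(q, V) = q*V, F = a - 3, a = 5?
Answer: -1650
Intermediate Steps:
F = 2 (F = 5 - 3 = 2)
U(q, V) = V*q
t = -2 (t = -1*2 = -2)
P(r, H) = 3 - 4*H (P(r, H) = 3 + H*(-4) = 3 - 4*H)
-(-165)*(-P(-3, 2))*t = -(-165)*-(3 - 4*2)*(-2) = -(-165)*-(3 - 8)*(-2) = -(-165)*-1*(-5)*(-2) = -(-165)*5*(-2) = -(-165)*(-10) = -33*50 = -1650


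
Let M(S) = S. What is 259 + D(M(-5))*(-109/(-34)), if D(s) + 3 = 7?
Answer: 4621/17 ≈ 271.82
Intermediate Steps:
D(s) = 4 (D(s) = -3 + 7 = 4)
259 + D(M(-5))*(-109/(-34)) = 259 + 4*(-109/(-34)) = 259 + 4*(-109*(-1/34)) = 259 + 4*(109/34) = 259 + 218/17 = 4621/17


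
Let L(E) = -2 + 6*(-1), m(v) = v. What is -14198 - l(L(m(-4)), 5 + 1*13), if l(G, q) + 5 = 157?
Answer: -14350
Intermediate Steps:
L(E) = -8 (L(E) = -2 - 6 = -8)
l(G, q) = 152 (l(G, q) = -5 + 157 = 152)
-14198 - l(L(m(-4)), 5 + 1*13) = -14198 - 1*152 = -14198 - 152 = -14350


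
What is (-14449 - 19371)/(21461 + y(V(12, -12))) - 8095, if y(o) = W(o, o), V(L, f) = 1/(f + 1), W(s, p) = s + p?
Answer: -1911350575/236069 ≈ -8096.6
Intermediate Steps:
W(s, p) = p + s
V(L, f) = 1/(1 + f)
y(o) = 2*o (y(o) = o + o = 2*o)
(-14449 - 19371)/(21461 + y(V(12, -12))) - 8095 = (-14449 - 19371)/(21461 + 2/(1 - 12)) - 8095 = -33820/(21461 + 2/(-11)) - 8095 = -33820/(21461 + 2*(-1/11)) - 8095 = -33820/(21461 - 2/11) - 8095 = -33820/236069/11 - 8095 = -33820*11/236069 - 8095 = -372020/236069 - 8095 = -1911350575/236069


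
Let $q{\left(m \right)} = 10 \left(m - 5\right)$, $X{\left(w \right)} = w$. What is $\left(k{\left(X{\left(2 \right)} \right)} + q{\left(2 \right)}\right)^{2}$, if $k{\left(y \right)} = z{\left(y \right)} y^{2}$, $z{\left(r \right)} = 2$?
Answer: $484$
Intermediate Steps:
$q{\left(m \right)} = -50 + 10 m$ ($q{\left(m \right)} = 10 \left(-5 + m\right) = -50 + 10 m$)
$k{\left(y \right)} = 2 y^{2}$
$\left(k{\left(X{\left(2 \right)} \right)} + q{\left(2 \right)}\right)^{2} = \left(2 \cdot 2^{2} + \left(-50 + 10 \cdot 2\right)\right)^{2} = \left(2 \cdot 4 + \left(-50 + 20\right)\right)^{2} = \left(8 - 30\right)^{2} = \left(-22\right)^{2} = 484$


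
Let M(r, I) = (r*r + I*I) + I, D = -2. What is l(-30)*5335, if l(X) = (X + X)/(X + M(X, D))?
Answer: -80025/218 ≈ -367.09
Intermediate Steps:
M(r, I) = I + I² + r² (M(r, I) = (r² + I²) + I = (I² + r²) + I = I + I² + r²)
l(X) = 2*X/(2 + X + X²) (l(X) = (X + X)/(X + (-2 + (-2)² + X²)) = (2*X)/(X + (-2 + 4 + X²)) = (2*X)/(X + (2 + X²)) = (2*X)/(2 + X + X²) = 2*X/(2 + X + X²))
l(-30)*5335 = (2*(-30)/(2 - 30 + (-30)²))*5335 = (2*(-30)/(2 - 30 + 900))*5335 = (2*(-30)/872)*5335 = (2*(-30)*(1/872))*5335 = -15/218*5335 = -80025/218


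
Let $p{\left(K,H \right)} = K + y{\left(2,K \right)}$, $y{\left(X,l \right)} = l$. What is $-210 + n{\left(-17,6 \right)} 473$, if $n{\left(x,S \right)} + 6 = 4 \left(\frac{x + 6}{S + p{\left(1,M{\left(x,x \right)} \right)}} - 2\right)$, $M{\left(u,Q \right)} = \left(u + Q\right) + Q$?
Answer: $- \frac{18867}{2} \approx -9433.5$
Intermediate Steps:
$M{\left(u,Q \right)} = u + 2 Q$ ($M{\left(u,Q \right)} = \left(Q + u\right) + Q = u + 2 Q$)
$p{\left(K,H \right)} = 2 K$ ($p{\left(K,H \right)} = K + K = 2 K$)
$n{\left(x,S \right)} = -14 + \frac{4 \left(6 + x\right)}{2 + S}$ ($n{\left(x,S \right)} = -6 + 4 \left(\frac{x + 6}{S + 2 \cdot 1} - 2\right) = -6 + 4 \left(\frac{6 + x}{S + 2} - 2\right) = -6 + 4 \left(\frac{6 + x}{2 + S} - 2\right) = -6 + 4 \left(-2 + \frac{6 + x}{2 + S}\right) = -6 - \left(8 - \frac{4 \left(6 + x\right)}{2 + S}\right) = -14 + \frac{4 \left(6 + x\right)}{2 + S}$)
$-210 + n{\left(-17,6 \right)} 473 = -210 + \frac{2 \left(-2 - 42 + 2 \left(-17\right)\right)}{2 + 6} \cdot 473 = -210 + \frac{2 \left(-2 - 42 - 34\right)}{8} \cdot 473 = -210 + 2 \cdot \frac{1}{8} \left(-78\right) 473 = -210 - \frac{18447}{2} = - \frac{18867}{2}$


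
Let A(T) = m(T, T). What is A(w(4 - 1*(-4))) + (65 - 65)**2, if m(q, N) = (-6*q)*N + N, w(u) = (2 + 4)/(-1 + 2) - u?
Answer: -26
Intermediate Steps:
w(u) = 6 - u (w(u) = 6/1 - u = 6*1 - u = 6 - u)
m(q, N) = N - 6*N*q (m(q, N) = -6*N*q + N = N - 6*N*q)
A(T) = T*(1 - 6*T)
A(w(4 - 1*(-4))) + (65 - 65)**2 = (6 - (4 - 1*(-4)))*(1 - 6*(6 - (4 - 1*(-4)))) + (65 - 65)**2 = (6 - (4 + 4))*(1 - 6*(6 - (4 + 4))) + 0**2 = (6 - 1*8)*(1 - 6*(6 - 1*8)) + 0 = (6 - 8)*(1 - 6*(6 - 8)) + 0 = -2*(1 - 6*(-2)) + 0 = -2*(1 + 12) + 0 = -2*13 + 0 = -26 + 0 = -26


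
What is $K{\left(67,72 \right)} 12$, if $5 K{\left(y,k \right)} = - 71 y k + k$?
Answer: $- \frac{4109184}{5} \approx -8.2184 \cdot 10^{5}$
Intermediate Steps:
$K{\left(y,k \right)} = \frac{k}{5} - \frac{71 k y}{5}$ ($K{\left(y,k \right)} = \frac{- 71 y k + k}{5} = \frac{- 71 k y + k}{5} = \frac{k - 71 k y}{5} = \frac{k}{5} - \frac{71 k y}{5}$)
$K{\left(67,72 \right)} 12 = \frac{1}{5} \cdot 72 \left(1 - 4757\right) 12 = \frac{1}{5} \cdot 72 \left(-4756\right) 12 = \left(- \frac{342432}{5}\right) 12 = - \frac{4109184}{5}$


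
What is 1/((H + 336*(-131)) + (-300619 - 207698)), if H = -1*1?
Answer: -1/552334 ≈ -1.8105e-6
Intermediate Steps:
H = -1
1/((H + 336*(-131)) + (-300619 - 207698)) = 1/((-1 + 336*(-131)) + (-300619 - 207698)) = 1/((-1 - 44016) - 508317) = 1/(-44017 - 508317) = 1/(-552334) = -1/552334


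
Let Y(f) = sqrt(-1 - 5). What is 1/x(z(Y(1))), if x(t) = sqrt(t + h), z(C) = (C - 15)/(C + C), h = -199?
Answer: 2/sqrt(-794 + 5*I*sqrt(6)) ≈ 0.00054733 - 0.070971*I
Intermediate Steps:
Y(f) = I*sqrt(6) (Y(f) = sqrt(-6) = I*sqrt(6))
z(C) = (-15 + C)/(2*C) (z(C) = (-15 + C)/((2*C)) = (-15 + C)*(1/(2*C)) = (-15 + C)/(2*C))
x(t) = sqrt(-199 + t) (x(t) = sqrt(t - 199) = sqrt(-199 + t))
1/x(z(Y(1))) = 1/(sqrt(-199 + (-15 + I*sqrt(6))/(2*((I*sqrt(6)))))) = 1/(sqrt(-199 + (-I*sqrt(6)/6)*(-15 + I*sqrt(6))/2)) = 1/(sqrt(-199 - I*sqrt(6)*(-15 + I*sqrt(6))/12)) = 1/sqrt(-199 - I*sqrt(6)*(-15 + I*sqrt(6))/12)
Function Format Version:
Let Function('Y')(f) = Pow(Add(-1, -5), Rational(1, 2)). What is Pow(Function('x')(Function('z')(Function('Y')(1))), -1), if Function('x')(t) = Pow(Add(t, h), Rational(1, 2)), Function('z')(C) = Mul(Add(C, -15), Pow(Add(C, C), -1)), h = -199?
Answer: Mul(2, Pow(Add(-794, Mul(5, I, Pow(6, Rational(1, 2)))), Rational(-1, 2))) ≈ Add(0.00054733, Mul(-0.070971, I))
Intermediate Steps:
Function('Y')(f) = Mul(I, Pow(6, Rational(1, 2))) (Function('Y')(f) = Pow(-6, Rational(1, 2)) = Mul(I, Pow(6, Rational(1, 2))))
Function('z')(C) = Mul(Rational(1, 2), Pow(C, -1), Add(-15, C)) (Function('z')(C) = Mul(Add(-15, C), Pow(Mul(2, C), -1)) = Mul(Add(-15, C), Mul(Rational(1, 2), Pow(C, -1))) = Mul(Rational(1, 2), Pow(C, -1), Add(-15, C)))
Function('x')(t) = Pow(Add(-199, t), Rational(1, 2)) (Function('x')(t) = Pow(Add(t, -199), Rational(1, 2)) = Pow(Add(-199, t), Rational(1, 2)))
Pow(Function('x')(Function('z')(Function('Y')(1))), -1) = Pow(Pow(Add(-199, Mul(Rational(1, 2), Pow(Mul(I, Pow(6, Rational(1, 2))), -1), Add(-15, Mul(I, Pow(6, Rational(1, 2)))))), Rational(1, 2)), -1) = Pow(Pow(Add(-199, Mul(Rational(1, 2), Mul(Rational(-1, 6), I, Pow(6, Rational(1, 2))), Add(-15, Mul(I, Pow(6, Rational(1, 2)))))), Rational(1, 2)), -1) = Pow(Pow(Add(-199, Mul(Rational(-1, 12), I, Pow(6, Rational(1, 2)), Add(-15, Mul(I, Pow(6, Rational(1, 2)))))), Rational(1, 2)), -1) = Pow(Add(-199, Mul(Rational(-1, 12), I, Pow(6, Rational(1, 2)), Add(-15, Mul(I, Pow(6, Rational(1, 2)))))), Rational(-1, 2))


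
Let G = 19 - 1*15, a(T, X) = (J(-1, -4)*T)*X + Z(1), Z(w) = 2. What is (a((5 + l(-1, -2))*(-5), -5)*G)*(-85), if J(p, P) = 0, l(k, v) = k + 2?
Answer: -680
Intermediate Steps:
l(k, v) = 2 + k
a(T, X) = 2 (a(T, X) = (0*T)*X + 2 = 0*X + 2 = 0 + 2 = 2)
G = 4 (G = 19 - 15 = 4)
(a((5 + l(-1, -2))*(-5), -5)*G)*(-85) = (2*4)*(-85) = 8*(-85) = -680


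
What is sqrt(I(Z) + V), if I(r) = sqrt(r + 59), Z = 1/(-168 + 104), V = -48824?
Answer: sqrt(-781184 + 10*sqrt(151))/4 ≈ 220.94*I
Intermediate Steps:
Z = -1/64 (Z = 1/(-64) = -1/64 ≈ -0.015625)
I(r) = sqrt(59 + r)
sqrt(I(Z) + V) = sqrt(sqrt(59 - 1/64) - 48824) = sqrt(sqrt(3775/64) - 48824) = sqrt(5*sqrt(151)/8 - 48824) = sqrt(-48824 + 5*sqrt(151)/8)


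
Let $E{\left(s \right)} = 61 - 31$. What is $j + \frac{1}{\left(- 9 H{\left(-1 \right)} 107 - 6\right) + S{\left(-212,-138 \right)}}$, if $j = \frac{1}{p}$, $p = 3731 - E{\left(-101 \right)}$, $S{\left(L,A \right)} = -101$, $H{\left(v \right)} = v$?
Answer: $\frac{4557}{3168056} \approx 0.0014384$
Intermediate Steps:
$E{\left(s \right)} = 30$ ($E{\left(s \right)} = 61 - 31 = 30$)
$p = 3701$ ($p = 3731 - 30 = 3701$)
$j = \frac{1}{3701} \approx 0.0002702$
$j + \frac{1}{\left(- 9 H{\left(-1 \right)} 107 - 6\right) + S{\left(-212,-138 \right)}} = \frac{1}{3701} + \frac{1}{\left(\left(-9\right) \left(-1\right) 107 - 6\right) - 101} = \frac{1}{3701} + \frac{1}{\left(9 \cdot 107 - 6\right) - 101} = \frac{1}{3701} + \frac{1}{\left(963 - 6\right) - 101} = \frac{1}{3701} + \frac{1}{957 - 101} = \frac{1}{3701} + \frac{1}{856} = \frac{4557}{3168056}$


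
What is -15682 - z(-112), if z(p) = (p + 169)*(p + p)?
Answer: -2914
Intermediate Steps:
z(p) = 2*p*(169 + p) (z(p) = (169 + p)*(2*p) = 2*p*(169 + p))
-15682 - z(-112) = -15682 - 2*(-112)*(169 - 112) = -15682 - 2*(-112)*57 = -15682 - 1*(-12768) = -15682 + 12768 = -2914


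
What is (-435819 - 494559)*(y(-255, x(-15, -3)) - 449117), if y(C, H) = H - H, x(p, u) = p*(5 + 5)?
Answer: 417848576226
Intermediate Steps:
x(p, u) = 10*p (x(p, u) = p*10 = 10*p)
y(C, H) = 0
(-435819 - 494559)*(y(-255, x(-15, -3)) - 449117) = (-435819 - 494559)*(0 - 449117) = -930378*(-449117) = 417848576226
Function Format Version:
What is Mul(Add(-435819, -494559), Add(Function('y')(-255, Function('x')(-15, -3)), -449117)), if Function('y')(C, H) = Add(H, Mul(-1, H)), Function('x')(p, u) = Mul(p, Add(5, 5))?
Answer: 417848576226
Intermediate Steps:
Function('x')(p, u) = Mul(10, p) (Function('x')(p, u) = Mul(p, 10) = Mul(10, p))
Function('y')(C, H) = 0
Mul(Add(-435819, -494559), Add(Function('y')(-255, Function('x')(-15, -3)), -449117)) = Mul(Add(-435819, -494559), Add(0, -449117)) = Mul(-930378, -449117) = 417848576226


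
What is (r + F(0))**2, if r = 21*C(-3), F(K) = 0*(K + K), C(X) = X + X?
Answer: 15876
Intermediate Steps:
C(X) = 2*X
F(K) = 0 (F(K) = 0*(2*K) = 0)
r = -126 (r = 21*(2*(-3)) = 21*(-6) = -126)
(r + F(0))**2 = (-126 + 0)**2 = (-126)**2 = 15876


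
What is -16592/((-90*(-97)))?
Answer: -8296/4365 ≈ -1.9006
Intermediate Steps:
-16592/((-90*(-97))) = -16592/8730 = -16592*1/8730 = -8296/4365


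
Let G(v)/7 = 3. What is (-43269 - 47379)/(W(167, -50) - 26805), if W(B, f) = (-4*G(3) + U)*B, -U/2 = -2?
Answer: 90648/40165 ≈ 2.2569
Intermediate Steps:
U = 4 (U = -2*(-2) = 4)
G(v) = 21 (G(v) = 7*3 = 21)
W(B, f) = -80*B (W(B, f) = (-4*21 + 4)*B = (-84 + 4)*B = -80*B)
(-43269 - 47379)/(W(167, -50) - 26805) = (-43269 - 47379)/(-80*167 - 26805) = -90648/(-13360 - 26805) = -90648/(-40165) = -90648*(-1/40165) = 90648/40165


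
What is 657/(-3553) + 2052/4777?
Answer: 244251/998393 ≈ 0.24464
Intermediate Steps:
657/(-3553) + 2052/4777 = 657*(-1/3553) + 2052*(1/4777) = -657/3553 + 2052/4777 = 244251/998393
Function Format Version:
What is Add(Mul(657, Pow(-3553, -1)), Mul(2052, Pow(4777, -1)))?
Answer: Rational(244251, 998393) ≈ 0.24464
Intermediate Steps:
Add(Mul(657, Pow(-3553, -1)), Mul(2052, Pow(4777, -1))) = Add(Mul(657, Rational(-1, 3553)), Mul(2052, Rational(1, 4777))) = Add(Rational(-657, 3553), Rational(2052, 4777)) = Rational(244251, 998393)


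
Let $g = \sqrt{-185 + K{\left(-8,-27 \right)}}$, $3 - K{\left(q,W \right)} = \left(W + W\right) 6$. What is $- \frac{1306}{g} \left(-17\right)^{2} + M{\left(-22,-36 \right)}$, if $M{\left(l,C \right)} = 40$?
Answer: $40 - \frac{188717 \sqrt{142}}{71} \approx -31634.0$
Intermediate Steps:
$K{\left(q,W \right)} = 3 - 12 W$ ($K{\left(q,W \right)} = 3 - \left(W + W\right) 6 = 3 - 2 W 6 = 3 - 12 W$)
$g = \sqrt{142}$ ($g = \sqrt{-185 + \left(3 - -324\right)} = \sqrt{-185 + \left(3 + 324\right)} = \sqrt{-185 + 327} = \sqrt{142} \approx 11.916$)
$- \frac{1306}{g} \left(-17\right)^{2} + M{\left(-22,-36 \right)} = - \frac{1306}{\sqrt{142}} \left(-17\right)^{2} + 40 = - 1306 \frac{\sqrt{142}}{142} \cdot 289 + 40 = - \frac{653 \sqrt{142}}{71} \cdot 289 + 40 = - \frac{188717 \sqrt{142}}{71} + 40 = 40 - \frac{188717 \sqrt{142}}{71}$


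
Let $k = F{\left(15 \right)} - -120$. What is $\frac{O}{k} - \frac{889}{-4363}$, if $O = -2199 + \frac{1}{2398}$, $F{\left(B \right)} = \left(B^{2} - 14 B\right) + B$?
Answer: $- \frac{22687202663}{1569371100} \approx -14.456$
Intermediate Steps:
$F{\left(B \right)} = B^{2} - 13 B$
$k = 150$ ($k = 15 \left(-13 + 15\right) - -120 = 15 \cdot 2 + 120 = 30 + 120 = 150$)
$O = - \frac{5273201}{2398}$ ($O = -2199 + \frac{1}{2398} = - \frac{5273201}{2398} \approx -2199.0$)
$\frac{O}{k} - \frac{889}{-4363} = - \frac{5273201}{2398 \cdot 150} - \frac{889}{-4363} = \left(- \frac{5273201}{2398}\right) \frac{1}{150} - - \frac{889}{4363} = - \frac{5273201}{359700} + \frac{889}{4363} = - \frac{22687202663}{1569371100}$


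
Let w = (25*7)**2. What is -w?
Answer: -30625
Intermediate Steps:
w = 30625 (w = 175**2 = 30625)
-w = -1*30625 = -30625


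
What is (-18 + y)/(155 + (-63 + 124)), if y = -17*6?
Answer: -5/9 ≈ -0.55556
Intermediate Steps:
y = -102
(-18 + y)/(155 + (-63 + 124)) = (-18 - 102)/(155 + (-63 + 124)) = -120/(155 + 61) = -120/216 = -120*1/216 = -5/9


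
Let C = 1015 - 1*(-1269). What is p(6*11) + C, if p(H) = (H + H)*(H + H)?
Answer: 19708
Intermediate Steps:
p(H) = 4*H**2 (p(H) = (2*H)*(2*H) = 4*H**2)
C = 2284 (C = 1015 + 1269 = 2284)
p(6*11) + C = 4*(6*11)**2 + 2284 = 4*66**2 + 2284 = 4*4356 + 2284 = 17424 + 2284 = 19708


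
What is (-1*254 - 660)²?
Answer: 835396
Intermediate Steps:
(-1*254 - 660)² = (-254 - 660)² = (-914)² = 835396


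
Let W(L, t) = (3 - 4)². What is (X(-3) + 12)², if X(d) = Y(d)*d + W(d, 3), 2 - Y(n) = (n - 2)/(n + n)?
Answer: 361/4 ≈ 90.250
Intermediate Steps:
Y(n) = 2 - (-2 + n)/(2*n) (Y(n) = 2 - (n - 2)/(n + n) = 2 - (-2 + n)/(2*n))
W(L, t) = 1 (W(L, t) = (-1)² = 1)
X(d) = 1 + d*(3/2 + 1/d) (X(d) = (3/2 + 1/d)*d + 1 = d*(3/2 + 1/d) + 1 = 1 + d*(3/2 + 1/d))
(X(-3) + 12)² = ((2 + (3/2)*(-3)) + 12)² = ((2 - 9/2) + 12)² = (-5/2 + 12)² = (19/2)² = 361/4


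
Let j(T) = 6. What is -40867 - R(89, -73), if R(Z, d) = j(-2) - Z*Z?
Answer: -32952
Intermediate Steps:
R(Z, d) = 6 - Z**2 (R(Z, d) = 6 - Z*Z = 6 - Z**2)
-40867 - R(89, -73) = -40867 - (6 - 1*89**2) = -40867 - (6 - 1*7921) = -40867 - (6 - 7921) = -40867 - 1*(-7915) = -40867 + 7915 = -32952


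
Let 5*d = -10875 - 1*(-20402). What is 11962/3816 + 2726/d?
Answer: 82987027/18177516 ≈ 4.5654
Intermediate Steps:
d = 9527/5 (d = (-10875 - 1*(-20402))/5 = (-10875 + 20402)/5 = (1/5)*9527 = 9527/5 ≈ 1905.4)
11962/3816 + 2726/d = 11962/3816 + 2726/(9527/5) = 11962*(1/3816) + 2726*(5/9527) = 5981/1908 + 13630/9527 = 82987027/18177516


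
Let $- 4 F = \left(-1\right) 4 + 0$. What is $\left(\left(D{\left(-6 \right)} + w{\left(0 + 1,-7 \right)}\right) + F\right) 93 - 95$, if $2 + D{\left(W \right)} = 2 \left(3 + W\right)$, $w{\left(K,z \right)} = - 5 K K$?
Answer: $-1211$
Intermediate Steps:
$w{\left(K,z \right)} = - 5 K^{2}$
$D{\left(W \right)} = 4 + 2 W$ ($D{\left(W \right)} = -2 + 2 \left(3 + W\right) = -2 + \left(6 + 2 W\right) = 4 + 2 W$)
$F = 1$ ($F = - \frac{\left(-1\right) 4 + 0}{4} = - \frac{-4 + 0}{4} = \left(- \frac{1}{4}\right) \left(-4\right) = 1$)
$\left(\left(D{\left(-6 \right)} + w{\left(0 + 1,-7 \right)}\right) + F\right) 93 - 95 = \left(\left(\left(4 + 2 \left(-6\right)\right) - 5 \left(0 + 1\right)^{2}\right) + 1\right) 93 - 95 = \left(\left(\left(4 - 12\right) - 5 \cdot 1^{2}\right) + 1\right) 93 - 95 = \left(\left(-8 - 5\right) + 1\right) 93 - 95 = \left(-13 + 1\right) 93 - 95 = \left(-12\right) 93 - 95 = -1116 - 95 = -1211$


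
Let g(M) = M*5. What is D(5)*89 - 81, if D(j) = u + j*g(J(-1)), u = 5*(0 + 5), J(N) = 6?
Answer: 15494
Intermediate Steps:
g(M) = 5*M
u = 25 (u = 5*5 = 25)
D(j) = 25 + 30*j (D(j) = 25 + j*(5*6) = 25 + j*30 = 25 + 30*j)
D(5)*89 - 81 = (25 + 30*5)*89 - 81 = (25 + 150)*89 - 81 = 175*89 - 81 = 15575 - 81 = 15494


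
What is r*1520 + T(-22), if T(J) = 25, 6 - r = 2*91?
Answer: -267495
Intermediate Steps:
r = -176 (r = 6 - 2*91 = 6 - 1*182 = 6 - 182 = -176)
r*1520 + T(-22) = -176*1520 + 25 = -267520 + 25 = -267495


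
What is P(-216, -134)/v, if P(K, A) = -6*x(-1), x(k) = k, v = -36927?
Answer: -2/12309 ≈ -0.00016248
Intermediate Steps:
P(K, A) = 6 (P(K, A) = -6*(-1) = 6)
P(-216, -134)/v = 6/(-36927) = 6*(-1/36927) = -2/12309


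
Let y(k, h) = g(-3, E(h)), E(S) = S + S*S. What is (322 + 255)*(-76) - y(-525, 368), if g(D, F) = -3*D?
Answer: -43861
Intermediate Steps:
E(S) = S + S**2
y(k, h) = 9 (y(k, h) = -3*(-3) = 9)
(322 + 255)*(-76) - y(-525, 368) = (322 + 255)*(-76) - 1*9 = 577*(-76) - 9 = -43852 - 9 = -43861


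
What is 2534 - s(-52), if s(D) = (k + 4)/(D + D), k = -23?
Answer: 263517/104 ≈ 2533.8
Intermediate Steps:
s(D) = -19/(2*D) (s(D) = (-23 + 4)/(D + D) = -19*1/(2*D) = -19/(2*D))
2534 - s(-52) = 2534 - (-19)/(2*(-52)) = 2534 - (-19)*(-1)/(2*52) = 2534 - 1*19/104 = 2534 - 19/104 = 263517/104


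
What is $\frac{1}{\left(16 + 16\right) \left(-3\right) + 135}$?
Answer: $\frac{1}{39} \approx 0.025641$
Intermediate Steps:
$\frac{1}{\left(16 + 16\right) \left(-3\right) + 135} = \frac{1}{32 \left(-3\right) + 135} = \frac{1}{-96 + 135} = \frac{1}{39}$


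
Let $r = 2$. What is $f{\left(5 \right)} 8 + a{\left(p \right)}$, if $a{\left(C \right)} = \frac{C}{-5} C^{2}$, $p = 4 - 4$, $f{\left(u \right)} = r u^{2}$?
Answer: $400$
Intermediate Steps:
$f{\left(u \right)} = 2 u^{2}$
$p = 0$ ($p = 4 - 4 = 0$)
$a{\left(C \right)} = - \frac{C^{3}}{5}$ ($a{\left(C \right)} = C \left(- \frac{1}{5}\right) C^{2} = - \frac{C}{5} C^{2} = - \frac{C^{3}}{5}$)
$f{\left(5 \right)} 8 + a{\left(p \right)} = 2 \cdot 5^{2} \cdot 8 - \frac{0^{3}}{5} = 2 \cdot 25 \cdot 8 - 0 = 50 \cdot 8 + 0 = 400 + 0 = 400$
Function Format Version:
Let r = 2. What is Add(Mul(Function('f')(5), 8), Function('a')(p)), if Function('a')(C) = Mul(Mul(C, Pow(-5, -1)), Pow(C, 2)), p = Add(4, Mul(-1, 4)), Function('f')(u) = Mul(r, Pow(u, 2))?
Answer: 400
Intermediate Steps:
Function('f')(u) = Mul(2, Pow(u, 2))
p = 0 (p = Add(4, -4) = 0)
Function('a')(C) = Mul(Rational(-1, 5), Pow(C, 3)) (Function('a')(C) = Mul(Mul(C, Rational(-1, 5)), Pow(C, 2)) = Mul(Mul(Rational(-1, 5), C), Pow(C, 2)) = Mul(Rational(-1, 5), Pow(C, 3)))
Add(Mul(Function('f')(5), 8), Function('a')(p)) = Add(Mul(Mul(2, Pow(5, 2)), 8), Mul(Rational(-1, 5), Pow(0, 3))) = Add(Mul(Mul(2, 25), 8), Mul(Rational(-1, 5), 0)) = Add(Mul(50, 8), 0) = Add(400, 0) = 400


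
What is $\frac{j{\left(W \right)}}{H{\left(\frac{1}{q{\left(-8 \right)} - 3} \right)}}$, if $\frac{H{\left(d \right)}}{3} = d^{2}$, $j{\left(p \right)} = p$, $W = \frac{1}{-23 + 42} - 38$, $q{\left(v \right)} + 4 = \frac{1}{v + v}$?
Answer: $- \frac{9206449}{14592} \approx -630.92$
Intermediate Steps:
$q{\left(v \right)} = -4 + \frac{1}{2 v}$ ($q{\left(v \right)} = -4 + \frac{1}{v + v} = -4 + \frac{1}{2 v}$)
$W = - \frac{721}{19}$ ($W = \frac{1}{19} - 38 = - \frac{721}{19} \approx -37.947$)
$H{\left(d \right)} = 3 d^{2}$
$\frac{j{\left(W \right)}}{H{\left(\frac{1}{q{\left(-8 \right)} - 3} \right)}} = - \frac{721}{19 \cdot 3 \left(\frac{1}{\left(-4 + \frac{1}{2 \left(-8\right)}\right) - 3}\right)^{2}} = - \frac{721}{19 \cdot 3 \left(\frac{1}{\left(-4 + \frac{1}{2} \left(- \frac{1}{8}\right)\right) - 3}\right)^{2}} = - \frac{721}{19 \cdot 3 \left(\frac{1}{\left(-4 - \frac{1}{16}\right) - 3}\right)^{2}} = - \frac{721}{19 \cdot 3 \left(\frac{1}{- \frac{65}{16} - 3}\right)^{2}} = - \frac{721}{19 \cdot 3 \left(\frac{1}{- \frac{113}{16}}\right)^{2}} = - \frac{721}{19 \cdot 3 \left(- \frac{16}{113}\right)^{2}} = - \frac{721}{19 \cdot 3 \cdot \frac{256}{12769}} = - \frac{721}{19 \cdot \frac{768}{12769}} = \left(- \frac{721}{19}\right) \frac{12769}{768} = - \frac{9206449}{14592}$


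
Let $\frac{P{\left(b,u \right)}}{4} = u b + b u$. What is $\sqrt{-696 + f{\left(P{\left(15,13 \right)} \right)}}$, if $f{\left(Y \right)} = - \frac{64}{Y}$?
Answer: $\frac{4 i \sqrt{1654185}}{195} \approx 26.383 i$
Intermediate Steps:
$P{\left(b,u \right)} = 8 b u$ ($P{\left(b,u \right)} = 4 \left(u b + b u\right) = 4 \left(b u + b u\right) = 4 \cdot 2 b u = 8 b u$)
$\sqrt{-696 + f{\left(P{\left(15,13 \right)} \right)}} = \sqrt{-696 - \frac{64}{8 \cdot 15 \cdot 13}} = \sqrt{-696 - \frac{64}{1560}} = \sqrt{-696 - \frac{8}{195}} = \sqrt{- \frac{135728}{195}} = \frac{4 i \sqrt{1654185}}{195}$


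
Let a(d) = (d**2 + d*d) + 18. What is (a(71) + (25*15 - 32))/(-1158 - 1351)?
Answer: -10443/2509 ≈ -4.1622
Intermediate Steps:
a(d) = 18 + 2*d**2 (a(d) = (d**2 + d**2) + 18 = 2*d**2 + 18 = 18 + 2*d**2)
(a(71) + (25*15 - 32))/(-1158 - 1351) = ((18 + 2*71**2) + (25*15 - 32))/(-1158 - 1351) = ((18 + 2*5041) + (375 - 32))/(-2509) = ((18 + 10082) + 343)*(-1/2509) = (10100 + 343)*(-1/2509) = 10443*(-1/2509) = -10443/2509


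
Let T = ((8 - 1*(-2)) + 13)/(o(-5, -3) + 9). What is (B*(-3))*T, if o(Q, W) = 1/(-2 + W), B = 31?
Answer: -10695/44 ≈ -243.07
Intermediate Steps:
T = 115/44 (T = ((8 - 1*(-2)) + 13)/(1/(-2 - 3) + 9) = ((8 + 2) + 13)/(1/(-5) + 9) = (10 + 13)/(-1/5 + 9) = 23/(44/5) = 23*(5/44) = 115/44 ≈ 2.6136)
(B*(-3))*T = (31*(-3))*(115/44) = -93*115/44 = -10695/44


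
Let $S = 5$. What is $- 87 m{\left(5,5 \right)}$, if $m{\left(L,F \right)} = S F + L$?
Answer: $-2610$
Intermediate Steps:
$m{\left(L,F \right)} = L + 5 F$ ($m{\left(L,F \right)} = 5 F + L = L + 5 F$)
$- 87 m{\left(5,5 \right)} = - 87 \left(5 + 5 \cdot 5\right) = - 87 \left(5 + 25\right) = \left(-87\right) 30 = -2610$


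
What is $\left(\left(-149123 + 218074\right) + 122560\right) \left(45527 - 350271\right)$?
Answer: $-58361828184$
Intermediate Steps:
$\left(\left(-149123 + 218074\right) + 122560\right) \left(45527 - 350271\right) = \left(68951 + 122560\right) \left(-304744\right) = 191511 \left(-304744\right) = -58361828184$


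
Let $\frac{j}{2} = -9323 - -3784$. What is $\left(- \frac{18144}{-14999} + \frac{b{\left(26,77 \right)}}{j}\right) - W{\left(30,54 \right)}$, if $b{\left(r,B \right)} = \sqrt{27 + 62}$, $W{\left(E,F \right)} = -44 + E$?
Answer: $\frac{228130}{14999} - \frac{\sqrt{89}}{11078} \approx 15.209$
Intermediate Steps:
$j = -11078$ ($j = 2 \left(-9323 - -3784\right) = 2 \left(-9323 + 3784\right) = 2 \left(-5539\right) = -11078$)
$b{\left(r,B \right)} = \sqrt{89}$
$\left(- \frac{18144}{-14999} + \frac{b{\left(26,77 \right)}}{j}\right) - W{\left(30,54 \right)} = \left(- \frac{18144}{-14999} + \frac{\sqrt{89}}{-11078}\right) - \left(-44 + 30\right) = \left(\left(-18144\right) \left(- \frac{1}{14999}\right) + \sqrt{89} \left(- \frac{1}{11078}\right)\right) - -14 = \left(\frac{18144}{14999} - \frac{\sqrt{89}}{11078}\right) + 14 = \frac{228130}{14999} - \frac{\sqrt{89}}{11078}$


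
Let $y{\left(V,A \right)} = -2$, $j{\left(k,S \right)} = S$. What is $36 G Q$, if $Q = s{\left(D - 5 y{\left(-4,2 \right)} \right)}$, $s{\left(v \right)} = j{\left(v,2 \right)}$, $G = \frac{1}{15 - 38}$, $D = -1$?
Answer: $- \frac{72}{23} \approx -3.1304$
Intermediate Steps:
$G = - \frac{1}{23}$ ($G = \frac{1}{-23} = - \frac{1}{23} \approx -0.043478$)
$s{\left(v \right)} = 2$
$Q = 2$
$36 G Q = 36 \left(- \frac{1}{23}\right) 2 = \left(- \frac{36}{23}\right) 2 = - \frac{72}{23}$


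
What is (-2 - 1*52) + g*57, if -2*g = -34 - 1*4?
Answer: 1029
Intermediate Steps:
g = 19 (g = -(-34 - 1*4)/2 = -(-34 - 4)/2 = -½*(-38) = 19)
(-2 - 1*52) + g*57 = (-2 - 1*52) + 19*57 = (-2 - 52) + 1083 = -54 + 1083 = 1029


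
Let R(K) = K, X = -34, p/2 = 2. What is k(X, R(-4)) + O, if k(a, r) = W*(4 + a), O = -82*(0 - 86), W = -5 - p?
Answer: 7322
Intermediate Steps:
p = 4 (p = 2*2 = 4)
W = -9 (W = -5 - 1*4 = -5 - 4 = -9)
O = 7052 (O = -82*(-86) = 7052)
k(a, r) = -36 - 9*a (k(a, r) = -9*(4 + a) = -36 - 9*a)
k(X, R(-4)) + O = (-36 - 9*(-34)) + 7052 = (-36 + 306) + 7052 = 270 + 7052 = 7322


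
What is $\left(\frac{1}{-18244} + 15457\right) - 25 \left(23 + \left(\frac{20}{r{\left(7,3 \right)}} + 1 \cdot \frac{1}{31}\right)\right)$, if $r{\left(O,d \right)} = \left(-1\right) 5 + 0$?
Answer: $\frac{8472823717}{565564} \approx 14981.0$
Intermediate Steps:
$r{\left(O,d \right)} = -5$ ($r{\left(O,d \right)} = -5 + 0 = -5$)
$\left(\frac{1}{-18244} + 15457\right) - 25 \left(23 + \left(\frac{20}{r{\left(7,3 \right)}} + 1 \cdot \frac{1}{31}\right)\right) = \left(\frac{1}{-18244} + 15457\right) - 25 \left(23 + \left(\frac{20}{-5} + 1 \cdot \frac{1}{31}\right)\right) = \left(- \frac{1}{18244} + 15457\right) - 25 \left(23 + \left(20 \left(- \frac{1}{5}\right) + 1 \cdot \frac{1}{31}\right)\right) = \frac{281997507}{18244} - 25 \left(23 + \left(-4 + \frac{1}{31}\right)\right) = \frac{281997507}{18244} - 25 \left(23 - \frac{123}{31}\right) = \frac{281997507}{18244} - \frac{14750}{31} = \frac{8472823717}{565564}$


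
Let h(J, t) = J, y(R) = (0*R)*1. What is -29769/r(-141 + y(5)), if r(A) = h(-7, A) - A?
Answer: -29769/134 ≈ -222.16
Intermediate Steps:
y(R) = 0 (y(R) = 0*1 = 0)
r(A) = -7 - A
-29769/r(-141 + y(5)) = -29769/(-7 - (-141 + 0)) = -29769/(-7 - 1*(-141)) = -29769/(-7 + 141) = -29769/134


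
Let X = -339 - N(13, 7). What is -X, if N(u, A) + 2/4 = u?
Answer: 703/2 ≈ 351.50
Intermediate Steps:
N(u, A) = -½ + u
X = -703/2 (X = -339 - (-½ + 13) = -339 - 1*25/2 = -339 - 25/2 = -703/2 ≈ -351.50)
-X = -1*(-703/2) = 703/2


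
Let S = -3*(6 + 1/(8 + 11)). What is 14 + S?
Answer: -79/19 ≈ -4.1579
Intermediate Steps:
S = -345/19 (S = -3*(6 + 1/19) = -3*115/19 = -345/19 ≈ -18.158)
14 + S = 14 - 345/19 = -79/19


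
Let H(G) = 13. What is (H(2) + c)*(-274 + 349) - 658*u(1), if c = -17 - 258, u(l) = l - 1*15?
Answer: -10438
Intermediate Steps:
u(l) = -15 + l (u(l) = l - 15 = -15 + l)
c = -275
(H(2) + c)*(-274 + 349) - 658*u(1) = (13 - 275)*(-274 + 349) - 658*(-15 + 1) = -262*75 - 658*(-14) = -19650 + 9212 = -10438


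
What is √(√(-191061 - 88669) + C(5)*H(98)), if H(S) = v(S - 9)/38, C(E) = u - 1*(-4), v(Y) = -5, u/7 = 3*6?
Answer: √(-6175 + 361*I*√279730)/19 ≈ 16.001 + 16.527*I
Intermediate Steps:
u = 126 (u = 7*(3*6) = 7*18 = 126)
C(E) = 130 (C(E) = 126 - 1*(-4) = 126 + 4 = 130)
H(S) = -5/38
√(√(-191061 - 88669) + C(5)*H(98)) = √(√(-191061 - 88669) + 130*(-5/38)) = √(√(-279730) - 325/19) = √(I*√279730 - 325/19) = √(-325/19 + I*√279730)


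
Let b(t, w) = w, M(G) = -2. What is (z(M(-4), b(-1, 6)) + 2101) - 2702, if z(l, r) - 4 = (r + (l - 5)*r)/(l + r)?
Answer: -606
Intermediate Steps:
z(l, r) = 4 + (r + r*(-5 + l))/(l + r) (z(l, r) = 4 + (r + (l - 5)*r)/(l + r) = 4 + (r + (-5 + l)*r)/(l + r) = 4 + (r + r*(-5 + l))/(l + r))
(z(M(-4), b(-1, 6)) + 2101) - 2702 = (-2*(4 + 6)/(-2 + 6) + 2101) - 2702 = (-2*10/4 + 2101) - 2702 = (-2*¼*10 + 2101) - 2702 = (-5 + 2101) - 2702 = 2096 - 2702 = -606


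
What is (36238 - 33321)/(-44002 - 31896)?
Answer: -2917/75898 ≈ -0.038433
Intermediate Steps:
(36238 - 33321)/(-44002 - 31896) = 2917/(-75898) = 2917*(-1/75898) = -2917/75898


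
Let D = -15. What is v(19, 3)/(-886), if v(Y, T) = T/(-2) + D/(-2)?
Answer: -3/443 ≈ -0.0067720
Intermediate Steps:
v(Y, T) = 15/2 - T/2 (v(Y, T) = T/(-2) - 15/(-2) = T*(-1/2) - 15*(-1/2) = -T/2 + 15/2 = 15/2 - T/2)
v(19, 3)/(-886) = (15/2 - 1/2*3)/(-886) = (15/2 - 3/2)*(-1/886) = 6*(-1/886) = -3/443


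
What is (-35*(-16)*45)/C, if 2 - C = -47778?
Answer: 1260/2389 ≈ 0.52742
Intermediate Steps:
C = 47780 (C = 2 - 1*(-47778) = 2 + 47778 = 47780)
(-35*(-16)*45)/C = (-35*(-16)*45)/47780 = (560*45)*(1/47780) = 25200*(1/47780) = 1260/2389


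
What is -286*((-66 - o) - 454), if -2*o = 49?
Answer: 141713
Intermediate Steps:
o = -49/2 (o = -1/2*49 = -49/2 ≈ -24.500)
-286*((-66 - o) - 454) = -286*((-66 - 1*(-49/2)) - 454) = -286*((-66 + 49/2) - 454) = -286*(-83/2 - 454) = -286*(-991/2) = 141713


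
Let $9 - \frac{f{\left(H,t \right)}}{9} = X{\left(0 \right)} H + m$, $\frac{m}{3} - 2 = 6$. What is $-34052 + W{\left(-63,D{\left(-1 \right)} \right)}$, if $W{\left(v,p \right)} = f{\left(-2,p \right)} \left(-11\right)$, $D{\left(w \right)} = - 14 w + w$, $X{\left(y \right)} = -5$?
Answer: $-31577$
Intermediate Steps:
$m = 24$ ($m = 6 + 3 \cdot 6 = 6 + 18 = 24$)
$f{\left(H,t \right)} = -135 + 45 H$ ($f{\left(H,t \right)} = 81 - 9 \left(- 5 H + 24\right) = 81 - 9 \left(24 - 5 H\right) = 81 + \left(-216 + 45 H\right) = -135 + 45 H$)
$D{\left(w \right)} = - 13 w$
$W{\left(v,p \right)} = 2475$ ($W{\left(v,p \right)} = \left(-135 + 45 \left(-2\right)\right) \left(-11\right) = \left(-135 - 90\right) \left(-11\right) = \left(-225\right) \left(-11\right) = 2475$)
$-34052 + W{\left(-63,D{\left(-1 \right)} \right)} = -34052 + 2475 = -31577$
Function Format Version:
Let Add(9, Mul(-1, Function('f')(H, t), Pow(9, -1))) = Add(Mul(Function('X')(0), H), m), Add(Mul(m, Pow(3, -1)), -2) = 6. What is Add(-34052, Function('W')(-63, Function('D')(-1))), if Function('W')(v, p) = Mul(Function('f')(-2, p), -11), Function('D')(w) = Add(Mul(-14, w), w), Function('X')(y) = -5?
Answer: -31577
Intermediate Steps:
m = 24 (m = Add(6, Mul(3, 6)) = Add(6, 18) = 24)
Function('f')(H, t) = Add(-135, Mul(45, H)) (Function('f')(H, t) = Add(81, Mul(-9, Add(Mul(-5, H), 24))) = Add(81, Mul(-9, Add(24, Mul(-5, H)))) = Add(81, Add(-216, Mul(45, H))) = Add(-135, Mul(45, H)))
Function('D')(w) = Mul(-13, w)
Function('W')(v, p) = 2475 (Function('W')(v, p) = Mul(Add(-135, Mul(45, -2)), -11) = Mul(Add(-135, -90), -11) = Mul(-225, -11) = 2475)
Add(-34052, Function('W')(-63, Function('D')(-1))) = Add(-34052, 2475) = -31577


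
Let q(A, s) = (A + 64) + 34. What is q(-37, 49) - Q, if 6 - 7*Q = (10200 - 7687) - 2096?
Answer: 838/7 ≈ 119.71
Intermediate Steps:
q(A, s) = 98 + A (q(A, s) = (64 + A) + 34 = 98 + A)
Q = -411/7 (Q = 6/7 - ((10200 - 7687) - 2096)/7 = 6/7 - (2513 - 2096)/7 = 6/7 - ⅐*417 = 6/7 - 417/7 = -411/7 ≈ -58.714)
q(-37, 49) - Q = (98 - 37) - 1*(-411/7) = 61 + 411/7 = 838/7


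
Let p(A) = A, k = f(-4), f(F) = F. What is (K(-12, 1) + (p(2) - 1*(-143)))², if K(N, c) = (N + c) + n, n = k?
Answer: 16900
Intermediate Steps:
k = -4
n = -4
K(N, c) = -4 + N + c (K(N, c) = (N + c) - 4 = -4 + N + c)
(K(-12, 1) + (p(2) - 1*(-143)))² = ((-4 - 12 + 1) + (2 - 1*(-143)))² = (-15 + (2 + 143))² = (-15 + 145)² = 130² = 16900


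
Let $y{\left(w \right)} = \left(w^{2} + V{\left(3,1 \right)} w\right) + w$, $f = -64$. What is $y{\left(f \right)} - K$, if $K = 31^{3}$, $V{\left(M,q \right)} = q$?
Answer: $-25823$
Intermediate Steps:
$y{\left(w \right)} = w^{2} + 2 w$ ($y{\left(w \right)} = \left(w^{2} + 1 w\right) + w = \left(w^{2} + w\right) + w = \left(w + w^{2}\right) + w = w^{2} + 2 w$)
$K = 29791$
$y{\left(f \right)} - K = - 64 \left(2 - 64\right) - 29791 = \left(-64\right) \left(-62\right) - 29791 = 3968 - 29791 = -25823$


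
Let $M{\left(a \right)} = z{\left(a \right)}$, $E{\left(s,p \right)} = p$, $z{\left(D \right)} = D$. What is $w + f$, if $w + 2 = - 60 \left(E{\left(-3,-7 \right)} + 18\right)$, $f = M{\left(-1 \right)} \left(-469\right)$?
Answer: $-193$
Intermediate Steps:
$M{\left(a \right)} = a$
$f = 469$ ($f = \left(-1\right) \left(-469\right) = 469$)
$w = -662$ ($w = -2 - 60 \left(-7 + 18\right) = -2 - 660 = -662$)
$w + f = -662 + 469 = -193$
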